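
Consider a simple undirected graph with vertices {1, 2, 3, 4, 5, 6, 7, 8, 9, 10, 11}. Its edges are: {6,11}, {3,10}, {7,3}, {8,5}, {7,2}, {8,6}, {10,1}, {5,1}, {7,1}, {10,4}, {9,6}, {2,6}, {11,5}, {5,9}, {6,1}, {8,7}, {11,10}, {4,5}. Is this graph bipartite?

A valid 2-coloring puts {5, 6, 7, 10} on one side and {1, 2, 3, 4, 8, 9, 11} on the other; every edge crosses between the two sides.

Yes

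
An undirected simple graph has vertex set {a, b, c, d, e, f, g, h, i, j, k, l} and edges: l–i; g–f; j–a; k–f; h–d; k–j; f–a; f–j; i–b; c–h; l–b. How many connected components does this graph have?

4

Component: {e}
Component: {b, i, l}
Component: {c, d, h}
Component: {a, f, g, j, k}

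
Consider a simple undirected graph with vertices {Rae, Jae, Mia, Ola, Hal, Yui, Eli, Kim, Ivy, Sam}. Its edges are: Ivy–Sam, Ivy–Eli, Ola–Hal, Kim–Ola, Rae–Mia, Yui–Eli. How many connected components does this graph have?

Component: {Jae}
Component: {Rae, Mia}
Component: {Ola, Hal, Kim}
Component: {Yui, Eli, Ivy, Sam}

4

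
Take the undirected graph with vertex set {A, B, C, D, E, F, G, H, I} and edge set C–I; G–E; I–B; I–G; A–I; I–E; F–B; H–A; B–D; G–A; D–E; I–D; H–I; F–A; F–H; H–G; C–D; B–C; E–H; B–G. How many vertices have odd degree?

Degrees: A:4, B:5, C:3, D:4, E:4, F:3, G:5, H:5, I:7
Odd-degree vertices: B, C, F, G, H, I.

6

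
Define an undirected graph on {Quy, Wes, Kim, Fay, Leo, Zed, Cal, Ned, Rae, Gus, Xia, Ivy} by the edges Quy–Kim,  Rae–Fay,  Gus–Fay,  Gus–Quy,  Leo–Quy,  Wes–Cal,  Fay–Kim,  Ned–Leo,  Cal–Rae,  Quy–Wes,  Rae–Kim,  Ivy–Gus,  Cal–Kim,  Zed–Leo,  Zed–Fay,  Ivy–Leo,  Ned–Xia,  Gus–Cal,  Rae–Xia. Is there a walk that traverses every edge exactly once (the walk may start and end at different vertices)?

Yes

Degrees: Quy:4, Wes:2, Kim:4, Fay:4, Leo:4, Zed:2, Cal:4, Ned:2, Rae:4, Gus:4, Xia:2, Ivy:2
Odd-degree vertices: none (0 total).
The non-isolated vertices are connected and exactly 0 have odd degree, so an Eulerian trail exists.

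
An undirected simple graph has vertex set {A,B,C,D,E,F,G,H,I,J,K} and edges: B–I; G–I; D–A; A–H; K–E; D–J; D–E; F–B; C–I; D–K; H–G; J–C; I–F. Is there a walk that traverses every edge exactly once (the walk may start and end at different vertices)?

Degrees: A:2, B:2, C:2, D:4, E:2, F:2, G:2, H:2, I:4, J:2, K:2
Odd-degree vertices: none (0 total).
The non-isolated vertices are connected and exactly 0 have odd degree, so an Eulerian trail exists.

Yes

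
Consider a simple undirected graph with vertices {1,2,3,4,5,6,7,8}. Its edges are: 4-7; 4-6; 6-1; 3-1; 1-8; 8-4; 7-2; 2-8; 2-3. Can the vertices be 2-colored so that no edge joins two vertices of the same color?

Yes

Color {3, 5, 6, 7, 8} black and {1, 2, 4} white. No edge joins two same-colored vertices, so the graph is bipartite.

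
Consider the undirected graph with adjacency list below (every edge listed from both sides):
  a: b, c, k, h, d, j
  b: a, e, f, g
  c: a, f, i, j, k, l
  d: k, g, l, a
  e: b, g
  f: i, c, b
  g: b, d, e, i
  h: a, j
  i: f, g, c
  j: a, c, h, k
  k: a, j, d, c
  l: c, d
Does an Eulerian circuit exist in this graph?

No

Degrees: a:6, b:4, c:6, d:4, e:2, f:3, g:4, h:2, i:3, j:4, k:4, l:2
f, i have odd degree; an Eulerian circuit needs every degree to be even, so none exists.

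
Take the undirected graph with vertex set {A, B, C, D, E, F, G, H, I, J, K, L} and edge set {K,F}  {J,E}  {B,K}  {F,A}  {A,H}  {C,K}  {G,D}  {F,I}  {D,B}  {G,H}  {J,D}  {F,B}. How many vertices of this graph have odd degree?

6

Degrees: A:2, B:3, C:1, D:3, E:1, F:4, G:2, H:2, I:1, J:2, K:3, L:0
Odd-degree vertices: B, C, D, E, I, K.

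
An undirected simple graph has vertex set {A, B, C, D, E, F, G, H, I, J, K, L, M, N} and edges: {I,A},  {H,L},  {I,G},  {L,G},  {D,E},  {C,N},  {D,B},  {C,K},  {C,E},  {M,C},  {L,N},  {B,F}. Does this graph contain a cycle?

No

The graph has 14 vertices, 12 edges, and 2 connected components.
Since 12 = 14 - 2, the graph is a forest and contains no cycle.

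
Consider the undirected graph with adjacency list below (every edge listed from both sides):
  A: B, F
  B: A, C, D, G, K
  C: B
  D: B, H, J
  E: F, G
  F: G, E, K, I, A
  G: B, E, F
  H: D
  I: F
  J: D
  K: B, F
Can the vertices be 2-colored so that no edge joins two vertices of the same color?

No

The cycle F-E-G-F has length 3, which is odd, so the graph is not bipartite.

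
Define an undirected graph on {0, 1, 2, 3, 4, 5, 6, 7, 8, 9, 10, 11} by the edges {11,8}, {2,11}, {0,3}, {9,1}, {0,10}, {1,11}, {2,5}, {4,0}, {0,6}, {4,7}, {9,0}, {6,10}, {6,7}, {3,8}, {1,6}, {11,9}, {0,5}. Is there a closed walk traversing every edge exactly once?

Degrees: 0:6, 1:3, 2:2, 3:2, 4:2, 5:2, 6:4, 7:2, 8:2, 9:3, 10:2, 11:4
Vertices with odd degree: 1, 9. An Eulerian circuit requires all degrees even.

No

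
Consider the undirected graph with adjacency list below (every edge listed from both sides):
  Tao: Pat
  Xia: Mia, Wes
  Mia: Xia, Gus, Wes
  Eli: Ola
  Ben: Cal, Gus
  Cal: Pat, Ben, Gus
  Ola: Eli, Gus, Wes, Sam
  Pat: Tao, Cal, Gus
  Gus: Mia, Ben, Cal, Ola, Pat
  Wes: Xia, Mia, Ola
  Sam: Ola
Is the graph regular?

Degrees: Tao:1, Xia:2, Mia:3, Eli:1, Ben:2, Cal:3, Ola:4, Pat:3, Gus:5, Wes:3, Sam:1
Degrees are not all equal (e.g. deg(Tao)=1 but deg(Gus)=5); not regular.

No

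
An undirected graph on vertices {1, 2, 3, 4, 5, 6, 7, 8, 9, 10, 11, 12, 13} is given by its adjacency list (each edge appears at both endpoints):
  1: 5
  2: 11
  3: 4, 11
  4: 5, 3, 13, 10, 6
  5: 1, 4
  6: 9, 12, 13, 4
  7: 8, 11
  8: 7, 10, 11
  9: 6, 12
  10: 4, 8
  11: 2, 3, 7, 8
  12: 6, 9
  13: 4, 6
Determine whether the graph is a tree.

No

|V| = 13, |E| = 16.
Connected but with 16 > 12 edges, so it has a cycle and is not a tree.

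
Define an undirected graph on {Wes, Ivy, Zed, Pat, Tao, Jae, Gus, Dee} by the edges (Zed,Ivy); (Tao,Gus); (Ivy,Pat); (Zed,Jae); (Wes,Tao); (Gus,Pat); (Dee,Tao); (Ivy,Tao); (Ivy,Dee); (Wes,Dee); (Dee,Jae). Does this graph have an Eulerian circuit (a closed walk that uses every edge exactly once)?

Degrees: Wes:2, Ivy:4, Zed:2, Pat:2, Tao:4, Jae:2, Gus:2, Dee:4
Every vertex has even degree and the edges form a single connected piece, so an Eulerian circuit exists.

Yes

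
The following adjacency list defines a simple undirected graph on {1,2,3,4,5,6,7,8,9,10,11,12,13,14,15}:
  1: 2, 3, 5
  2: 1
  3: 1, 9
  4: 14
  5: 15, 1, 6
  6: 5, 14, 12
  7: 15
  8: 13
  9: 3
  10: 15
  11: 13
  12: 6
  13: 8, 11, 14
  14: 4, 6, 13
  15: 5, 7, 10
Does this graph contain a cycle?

No

The graph has 15 vertices, 14 edges, and 1 connected component.
Since 14 = 15 - 1, the graph is a forest and contains no cycle.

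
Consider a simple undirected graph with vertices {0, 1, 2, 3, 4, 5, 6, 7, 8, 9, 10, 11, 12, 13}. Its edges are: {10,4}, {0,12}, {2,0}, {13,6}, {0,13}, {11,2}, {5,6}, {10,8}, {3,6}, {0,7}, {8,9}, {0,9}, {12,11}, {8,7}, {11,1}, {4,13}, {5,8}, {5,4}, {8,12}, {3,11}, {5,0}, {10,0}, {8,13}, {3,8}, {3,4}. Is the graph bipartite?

Yes

Partition the vertices as {1, 2, 3, 5, 7, 9, 10, 12, 13} vs {0, 4, 6, 8, 11}. Each listed edge has one endpoint in each part, so the graph is bipartite.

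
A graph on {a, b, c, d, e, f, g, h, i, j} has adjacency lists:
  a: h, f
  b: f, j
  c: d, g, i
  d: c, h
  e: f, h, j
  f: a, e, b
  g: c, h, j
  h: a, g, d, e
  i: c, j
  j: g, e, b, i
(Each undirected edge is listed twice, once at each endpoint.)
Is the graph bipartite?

Yes

Partition the vertices as {c, f, h, j} vs {a, b, d, e, g, i}. Each listed edge has one endpoint in each part, so the graph is bipartite.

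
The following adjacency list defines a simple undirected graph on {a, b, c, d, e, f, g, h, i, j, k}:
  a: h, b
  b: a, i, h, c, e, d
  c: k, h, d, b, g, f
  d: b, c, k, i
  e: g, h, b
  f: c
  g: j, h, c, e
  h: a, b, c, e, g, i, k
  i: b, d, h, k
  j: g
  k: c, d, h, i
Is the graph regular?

Degrees: a:2, b:6, c:6, d:4, e:3, f:1, g:4, h:7, i:4, j:1, k:4
Degrees are not all equal (e.g. deg(f)=1 but deg(h)=7); not regular.

No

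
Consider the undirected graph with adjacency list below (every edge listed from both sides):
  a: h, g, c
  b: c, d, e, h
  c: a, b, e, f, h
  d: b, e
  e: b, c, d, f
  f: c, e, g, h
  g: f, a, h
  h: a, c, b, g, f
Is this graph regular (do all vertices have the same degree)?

No

Degrees: a:3, b:4, c:5, d:2, e:4, f:4, g:3, h:5
Degrees are not all equal (e.g. deg(d)=2 but deg(c)=5); not regular.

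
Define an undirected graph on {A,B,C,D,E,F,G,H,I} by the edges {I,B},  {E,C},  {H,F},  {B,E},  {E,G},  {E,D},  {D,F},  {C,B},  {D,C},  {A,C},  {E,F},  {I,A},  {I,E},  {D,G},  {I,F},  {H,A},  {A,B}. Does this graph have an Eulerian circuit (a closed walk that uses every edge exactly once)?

Yes

Degrees: A:4, B:4, C:4, D:4, E:6, F:4, G:2, H:2, I:4
All degrees are even and the non-isolated vertices are connected — an Eulerian circuit exists.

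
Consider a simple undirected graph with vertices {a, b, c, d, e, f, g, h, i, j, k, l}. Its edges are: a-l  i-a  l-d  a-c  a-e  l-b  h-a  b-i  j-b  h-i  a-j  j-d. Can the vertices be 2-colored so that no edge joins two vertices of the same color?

i-h-a-i is an odd cycle (length 3), and a bipartite graph can contain only even cycles.

No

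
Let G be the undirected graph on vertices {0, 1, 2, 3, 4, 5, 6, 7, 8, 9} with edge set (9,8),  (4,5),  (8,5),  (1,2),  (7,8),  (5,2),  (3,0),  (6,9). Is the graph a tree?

No

|V| = 10, |E| = 8.
It is not connected, so it is not a tree.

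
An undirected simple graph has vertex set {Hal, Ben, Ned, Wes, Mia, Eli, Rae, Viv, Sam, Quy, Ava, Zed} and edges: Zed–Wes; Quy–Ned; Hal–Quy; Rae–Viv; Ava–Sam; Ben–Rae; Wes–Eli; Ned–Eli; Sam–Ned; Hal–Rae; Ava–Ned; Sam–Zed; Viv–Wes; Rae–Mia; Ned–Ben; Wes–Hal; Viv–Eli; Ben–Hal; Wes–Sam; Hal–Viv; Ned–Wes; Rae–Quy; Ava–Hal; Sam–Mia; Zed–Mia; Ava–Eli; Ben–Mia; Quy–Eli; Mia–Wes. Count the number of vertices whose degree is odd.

Degrees: Hal:6, Ben:4, Ned:6, Wes:7, Mia:5, Eli:5, Rae:5, Viv:4, Sam:5, Quy:4, Ava:4, Zed:3
Odd-degree vertices: Wes, Mia, Eli, Rae, Sam, Zed.

6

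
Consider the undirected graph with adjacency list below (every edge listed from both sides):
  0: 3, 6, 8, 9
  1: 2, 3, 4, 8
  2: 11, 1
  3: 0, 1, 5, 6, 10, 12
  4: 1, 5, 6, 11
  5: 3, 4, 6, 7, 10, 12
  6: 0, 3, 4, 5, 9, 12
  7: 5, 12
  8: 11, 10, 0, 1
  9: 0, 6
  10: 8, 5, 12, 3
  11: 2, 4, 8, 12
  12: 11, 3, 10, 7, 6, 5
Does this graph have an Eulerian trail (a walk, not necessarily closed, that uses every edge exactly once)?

Yes

Degrees: 0:4, 1:4, 2:2, 3:6, 4:4, 5:6, 6:6, 7:2, 8:4, 9:2, 10:4, 11:4, 12:6
Odd-degree vertices: none (0 total).
The non-isolated vertices are connected and exactly 0 have odd degree, so an Eulerian trail exists.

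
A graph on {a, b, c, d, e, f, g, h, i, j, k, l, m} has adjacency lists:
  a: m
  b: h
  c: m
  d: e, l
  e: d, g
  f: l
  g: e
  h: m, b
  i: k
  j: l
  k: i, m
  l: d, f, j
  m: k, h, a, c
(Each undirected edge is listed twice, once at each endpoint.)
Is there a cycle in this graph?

No

The graph has 13 vertices, 11 edges, and 2 connected components.
A forest on 13 vertices with 2 components has exactly 11 edges, which matches — so no cycle.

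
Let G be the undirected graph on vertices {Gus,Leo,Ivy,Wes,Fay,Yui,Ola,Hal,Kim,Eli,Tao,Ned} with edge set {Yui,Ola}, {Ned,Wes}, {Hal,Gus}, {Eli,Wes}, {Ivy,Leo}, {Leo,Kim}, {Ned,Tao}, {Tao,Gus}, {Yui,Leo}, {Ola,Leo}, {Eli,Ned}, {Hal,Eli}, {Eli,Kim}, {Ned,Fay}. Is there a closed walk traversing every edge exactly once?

Degrees: Gus:2, Leo:4, Ivy:1, Wes:2, Fay:1, Yui:2, Ola:2, Hal:2, Kim:2, Eli:4, Tao:2, Ned:4
Vertices with odd degree: Ivy, Fay. An Eulerian circuit requires all degrees even.

No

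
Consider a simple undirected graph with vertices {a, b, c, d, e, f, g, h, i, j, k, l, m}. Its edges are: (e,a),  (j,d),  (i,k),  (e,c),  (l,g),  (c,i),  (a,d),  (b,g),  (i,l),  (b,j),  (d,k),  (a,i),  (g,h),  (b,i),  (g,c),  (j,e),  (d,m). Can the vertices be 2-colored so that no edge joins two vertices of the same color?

No

The cycle e-c-g-b-j-e has length 5, which is odd, so the graph is not bipartite.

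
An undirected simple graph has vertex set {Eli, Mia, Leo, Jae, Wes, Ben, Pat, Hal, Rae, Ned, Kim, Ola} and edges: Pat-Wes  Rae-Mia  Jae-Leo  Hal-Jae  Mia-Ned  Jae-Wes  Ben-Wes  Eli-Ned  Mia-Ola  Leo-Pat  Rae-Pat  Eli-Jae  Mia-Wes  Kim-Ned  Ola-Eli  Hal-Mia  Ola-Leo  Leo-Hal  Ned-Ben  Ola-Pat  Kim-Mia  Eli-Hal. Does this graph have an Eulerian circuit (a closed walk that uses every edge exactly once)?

Degrees: Eli:4, Mia:6, Leo:4, Jae:4, Wes:4, Ben:2, Pat:4, Hal:4, Rae:2, Ned:4, Kim:2, Ola:4
All degrees are even and the non-isolated vertices are connected — an Eulerian circuit exists.

Yes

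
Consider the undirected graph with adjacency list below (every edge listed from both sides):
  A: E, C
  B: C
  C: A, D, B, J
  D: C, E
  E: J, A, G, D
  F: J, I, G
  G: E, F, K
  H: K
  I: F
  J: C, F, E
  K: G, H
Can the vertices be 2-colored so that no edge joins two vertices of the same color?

Yes

A valid 2-coloring puts {C, E, F, K} on one side and {A, B, D, G, H, I, J} on the other; every edge crosses between the two sides.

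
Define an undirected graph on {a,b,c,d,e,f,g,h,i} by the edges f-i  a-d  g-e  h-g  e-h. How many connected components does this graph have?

5

Component: {b}
Component: {c}
Component: {a, d}
Component: {f, i}
Component: {e, g, h}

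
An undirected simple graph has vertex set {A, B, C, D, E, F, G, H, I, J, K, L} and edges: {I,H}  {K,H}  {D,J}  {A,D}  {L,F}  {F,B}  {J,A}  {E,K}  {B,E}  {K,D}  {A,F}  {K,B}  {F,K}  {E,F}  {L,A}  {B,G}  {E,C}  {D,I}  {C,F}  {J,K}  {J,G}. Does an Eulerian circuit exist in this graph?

Degrees: A:4, B:4, C:2, D:4, E:4, F:6, G:2, H:2, I:2, J:4, K:6, L:2
Every vertex has even degree and the edges form a single connected piece, so an Eulerian circuit exists.

Yes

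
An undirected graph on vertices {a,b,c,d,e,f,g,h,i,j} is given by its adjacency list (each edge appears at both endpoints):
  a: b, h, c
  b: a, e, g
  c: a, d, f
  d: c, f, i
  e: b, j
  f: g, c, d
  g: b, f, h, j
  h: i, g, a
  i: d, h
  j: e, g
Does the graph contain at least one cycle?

The graph has 10 vertices, 14 edges, and 1 connected component.
One cycle is b-e-j-g-b.

Yes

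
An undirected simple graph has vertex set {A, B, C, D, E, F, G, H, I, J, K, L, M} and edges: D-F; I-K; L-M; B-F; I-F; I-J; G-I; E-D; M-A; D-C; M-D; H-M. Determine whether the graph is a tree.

Yes

|V| = 13, |E| = 12.
It is connected with exactly 12 edges, hence acyclic — it is a tree.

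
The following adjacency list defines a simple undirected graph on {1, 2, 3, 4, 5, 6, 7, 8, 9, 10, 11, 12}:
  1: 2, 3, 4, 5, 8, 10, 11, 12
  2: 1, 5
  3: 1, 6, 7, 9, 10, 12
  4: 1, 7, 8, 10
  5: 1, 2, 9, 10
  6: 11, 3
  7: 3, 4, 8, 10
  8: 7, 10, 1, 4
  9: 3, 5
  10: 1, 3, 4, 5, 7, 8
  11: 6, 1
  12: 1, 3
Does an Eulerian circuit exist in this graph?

Yes

Degrees: 1:8, 2:2, 3:6, 4:4, 5:4, 6:2, 7:4, 8:4, 9:2, 10:6, 11:2, 12:2
All degrees are even and the non-isolated vertices are connected — an Eulerian circuit exists.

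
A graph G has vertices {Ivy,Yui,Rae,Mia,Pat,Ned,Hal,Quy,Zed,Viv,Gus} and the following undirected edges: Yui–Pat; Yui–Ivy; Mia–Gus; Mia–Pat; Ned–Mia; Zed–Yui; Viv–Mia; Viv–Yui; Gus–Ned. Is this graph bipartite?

The cycle Mia-Ned-Gus-Mia has length 3, which is odd, so the graph is not bipartite.

No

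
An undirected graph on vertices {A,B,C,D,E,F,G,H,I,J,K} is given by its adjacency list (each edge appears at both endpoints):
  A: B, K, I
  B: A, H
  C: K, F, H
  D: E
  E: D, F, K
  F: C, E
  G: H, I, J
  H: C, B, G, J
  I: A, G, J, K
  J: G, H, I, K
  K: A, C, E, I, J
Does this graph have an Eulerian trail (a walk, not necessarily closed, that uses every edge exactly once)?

No

Degrees: A:3, B:2, C:3, D:1, E:3, F:2, G:3, H:4, I:4, J:4, K:5
Odd-degree vertices: A, C, D, E, G, K (6 total).
An Eulerian trail requires 0 or 2 odd-degree vertices; here there are 6.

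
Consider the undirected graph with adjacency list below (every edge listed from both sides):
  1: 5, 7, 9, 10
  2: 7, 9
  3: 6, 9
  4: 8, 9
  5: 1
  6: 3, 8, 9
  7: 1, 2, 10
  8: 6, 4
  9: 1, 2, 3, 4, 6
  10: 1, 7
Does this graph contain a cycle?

Yes

The graph has 10 vertices, 13 edges, and 1 connected component.
One cycle is 9-4-8-6-9.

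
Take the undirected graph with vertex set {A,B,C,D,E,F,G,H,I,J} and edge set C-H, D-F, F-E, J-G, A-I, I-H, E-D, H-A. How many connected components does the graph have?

4

Component: {B}
Component: {G, J}
Component: {D, E, F}
Component: {A, C, H, I}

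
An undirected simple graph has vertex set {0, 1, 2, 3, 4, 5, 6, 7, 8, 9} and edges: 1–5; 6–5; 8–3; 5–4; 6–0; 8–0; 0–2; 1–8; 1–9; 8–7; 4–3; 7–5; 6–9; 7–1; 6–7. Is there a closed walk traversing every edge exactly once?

Degrees: 0:3, 1:4, 2:1, 3:2, 4:2, 5:4, 6:4, 7:4, 8:4, 9:2
0, 2 have odd degree; an Eulerian circuit needs every degree to be even, so none exists.

No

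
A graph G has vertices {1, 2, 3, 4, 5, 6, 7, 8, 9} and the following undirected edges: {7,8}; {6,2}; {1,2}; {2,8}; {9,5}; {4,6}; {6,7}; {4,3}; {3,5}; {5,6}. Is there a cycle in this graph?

The graph has 9 vertices, 10 edges, and 1 connected component.
One cycle is 6-4-3-5-6.

Yes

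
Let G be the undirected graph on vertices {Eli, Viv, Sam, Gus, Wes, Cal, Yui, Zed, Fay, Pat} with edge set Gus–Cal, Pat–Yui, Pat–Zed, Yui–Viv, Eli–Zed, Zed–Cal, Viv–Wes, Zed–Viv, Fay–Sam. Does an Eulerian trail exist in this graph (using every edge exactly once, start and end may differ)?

No

Degrees: Eli:1, Viv:3, Sam:1, Gus:1, Wes:1, Cal:2, Yui:2, Zed:4, Fay:1, Pat:2
Odd-degree vertices: Eli, Viv, Sam, Gus, Wes, Fay (6 total).
An Eulerian trail requires 0 or 2 odd-degree vertices; here there are 6.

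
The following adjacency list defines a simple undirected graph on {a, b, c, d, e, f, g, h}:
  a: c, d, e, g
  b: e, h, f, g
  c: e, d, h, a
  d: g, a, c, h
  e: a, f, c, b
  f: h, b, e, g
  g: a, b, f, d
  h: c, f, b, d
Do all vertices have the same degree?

Degrees: a:4, b:4, c:4, d:4, e:4, f:4, g:4, h:4
Every vertex has degree 4, so the graph is 4-regular.

Yes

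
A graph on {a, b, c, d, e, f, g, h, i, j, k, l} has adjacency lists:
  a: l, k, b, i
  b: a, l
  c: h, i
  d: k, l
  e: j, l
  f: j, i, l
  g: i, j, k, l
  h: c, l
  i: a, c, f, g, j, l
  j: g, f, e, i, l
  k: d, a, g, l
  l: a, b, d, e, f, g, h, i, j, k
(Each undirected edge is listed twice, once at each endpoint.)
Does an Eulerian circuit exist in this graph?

No

Degrees: a:4, b:2, c:2, d:2, e:2, f:3, g:4, h:2, i:6, j:5, k:4, l:10
f, j have odd degree; an Eulerian circuit needs every degree to be even, so none exists.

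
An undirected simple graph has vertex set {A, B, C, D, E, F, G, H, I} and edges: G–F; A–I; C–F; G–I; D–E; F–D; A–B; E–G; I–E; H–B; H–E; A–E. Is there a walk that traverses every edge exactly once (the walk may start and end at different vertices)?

No

Degrees: A:3, B:2, C:1, D:2, E:5, F:3, G:3, H:2, I:3
Odd-degree vertices: A, C, E, F, G, I (6 total).
An Eulerian trail requires 0 or 2 odd-degree vertices; here there are 6.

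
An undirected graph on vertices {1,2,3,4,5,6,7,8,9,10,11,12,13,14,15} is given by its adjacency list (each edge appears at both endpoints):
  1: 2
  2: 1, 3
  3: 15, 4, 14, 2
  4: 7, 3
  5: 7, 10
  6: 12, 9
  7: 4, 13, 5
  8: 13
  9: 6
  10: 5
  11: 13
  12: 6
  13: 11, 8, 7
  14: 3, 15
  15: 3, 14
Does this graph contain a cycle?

Yes

The graph has 15 vertices, 14 edges, and 2 connected components.
One cycle is 3-15-14-3.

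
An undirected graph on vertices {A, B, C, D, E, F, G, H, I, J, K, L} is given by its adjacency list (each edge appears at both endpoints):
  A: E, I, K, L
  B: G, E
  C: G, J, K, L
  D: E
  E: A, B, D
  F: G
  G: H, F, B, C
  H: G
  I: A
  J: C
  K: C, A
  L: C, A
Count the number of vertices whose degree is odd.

Degrees: A:4, B:2, C:4, D:1, E:3, F:1, G:4, H:1, I:1, J:1, K:2, L:2
Odd-degree vertices: D, E, F, H, I, J.

6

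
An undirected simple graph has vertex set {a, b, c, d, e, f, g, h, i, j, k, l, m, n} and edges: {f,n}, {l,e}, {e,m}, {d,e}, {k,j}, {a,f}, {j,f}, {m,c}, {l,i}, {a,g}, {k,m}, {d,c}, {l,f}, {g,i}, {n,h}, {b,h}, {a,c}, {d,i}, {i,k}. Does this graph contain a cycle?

Yes

|V| = 14, |E| = 19, number of components = 1.
Since 19 > 14 - 1, a cycle must exist; for instance l-i-d-c-m-e-l.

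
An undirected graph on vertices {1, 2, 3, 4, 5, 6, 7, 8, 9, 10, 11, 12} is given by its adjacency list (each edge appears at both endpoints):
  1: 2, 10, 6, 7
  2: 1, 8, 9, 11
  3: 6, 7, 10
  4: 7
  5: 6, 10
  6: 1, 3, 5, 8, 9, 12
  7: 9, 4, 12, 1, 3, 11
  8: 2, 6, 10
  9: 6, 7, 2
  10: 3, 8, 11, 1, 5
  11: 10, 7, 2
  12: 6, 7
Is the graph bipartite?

A valid 2-coloring puts {2, 6, 7, 10} on one side and {1, 3, 4, 5, 8, 9, 11, 12} on the other; every edge crosses between the two sides.

Yes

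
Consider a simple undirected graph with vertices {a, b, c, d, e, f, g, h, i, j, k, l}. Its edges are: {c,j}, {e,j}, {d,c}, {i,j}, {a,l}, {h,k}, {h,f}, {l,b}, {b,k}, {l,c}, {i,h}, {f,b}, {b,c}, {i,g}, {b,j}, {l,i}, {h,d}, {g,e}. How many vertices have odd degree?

2

Degrees: a:1, b:5, c:4, d:2, e:2, f:2, g:2, h:4, i:4, j:4, k:2, l:4
Odd-degree vertices: a, b.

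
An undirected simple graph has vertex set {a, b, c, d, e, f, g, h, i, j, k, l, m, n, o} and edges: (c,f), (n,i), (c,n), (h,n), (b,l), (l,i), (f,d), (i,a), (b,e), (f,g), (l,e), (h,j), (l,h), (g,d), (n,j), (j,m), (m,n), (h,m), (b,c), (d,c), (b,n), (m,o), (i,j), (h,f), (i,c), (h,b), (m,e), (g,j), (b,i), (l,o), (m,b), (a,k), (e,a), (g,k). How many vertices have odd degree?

6

Degrees: a:3, b:7, c:5, d:3, e:4, f:4, g:4, h:6, i:6, j:5, k:2, l:5, m:6, n:6, o:2
Odd-degree vertices: a, b, c, d, j, l.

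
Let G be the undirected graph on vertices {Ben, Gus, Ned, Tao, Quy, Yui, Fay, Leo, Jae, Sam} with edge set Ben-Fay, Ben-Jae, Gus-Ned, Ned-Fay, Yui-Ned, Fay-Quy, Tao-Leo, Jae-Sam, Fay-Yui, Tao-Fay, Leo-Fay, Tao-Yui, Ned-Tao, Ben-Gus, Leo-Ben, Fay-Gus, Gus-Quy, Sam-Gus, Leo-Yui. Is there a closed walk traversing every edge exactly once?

No

Degrees: Ben:4, Gus:5, Ned:4, Tao:4, Quy:2, Yui:4, Fay:7, Leo:4, Jae:2, Sam:2
Gus, Fay have odd degree; an Eulerian circuit needs every degree to be even, so none exists.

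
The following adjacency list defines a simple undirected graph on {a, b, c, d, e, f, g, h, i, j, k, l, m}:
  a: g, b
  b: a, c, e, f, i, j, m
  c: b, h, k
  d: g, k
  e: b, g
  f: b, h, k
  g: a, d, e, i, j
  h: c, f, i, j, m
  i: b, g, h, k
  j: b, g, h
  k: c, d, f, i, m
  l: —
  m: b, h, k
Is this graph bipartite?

Yes

A valid 2-coloring puts {b, g, h, k, l} on one side and {a, c, d, e, f, i, j, m} on the other; every edge crosses between the two sides.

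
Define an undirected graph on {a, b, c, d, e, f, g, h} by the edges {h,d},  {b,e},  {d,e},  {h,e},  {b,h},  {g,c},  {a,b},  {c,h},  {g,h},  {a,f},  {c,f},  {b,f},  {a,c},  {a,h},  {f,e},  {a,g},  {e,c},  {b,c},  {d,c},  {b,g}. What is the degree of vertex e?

Neighbors of e: b, c, d, f, h.

5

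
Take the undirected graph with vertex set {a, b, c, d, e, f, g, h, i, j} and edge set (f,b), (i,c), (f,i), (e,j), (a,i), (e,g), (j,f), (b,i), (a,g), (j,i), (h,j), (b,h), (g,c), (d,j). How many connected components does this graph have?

1

Component: {a, b, c, d, e, f, g, h, i, j}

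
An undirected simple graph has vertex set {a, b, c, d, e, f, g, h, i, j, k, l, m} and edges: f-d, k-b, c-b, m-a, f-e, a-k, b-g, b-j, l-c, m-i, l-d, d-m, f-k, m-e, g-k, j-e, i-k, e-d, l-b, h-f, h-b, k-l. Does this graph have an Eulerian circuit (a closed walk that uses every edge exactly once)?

Degrees: a:2, b:6, c:2, d:4, e:4, f:4, g:2, h:2, i:2, j:2, k:6, l:4, m:4
All degrees are even and the non-isolated vertices are connected — an Eulerian circuit exists.

Yes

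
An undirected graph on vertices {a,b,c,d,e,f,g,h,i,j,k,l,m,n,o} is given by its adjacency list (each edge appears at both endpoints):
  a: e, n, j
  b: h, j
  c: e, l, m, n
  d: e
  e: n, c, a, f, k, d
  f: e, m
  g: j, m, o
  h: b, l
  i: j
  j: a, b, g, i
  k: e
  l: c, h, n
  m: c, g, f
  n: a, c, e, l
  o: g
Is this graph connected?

Yes

Starting from a and exploring outward reaches every vertex (a, e, j, n, f, k, c, d, i, b, g, l, m, h, o); the graph is connected.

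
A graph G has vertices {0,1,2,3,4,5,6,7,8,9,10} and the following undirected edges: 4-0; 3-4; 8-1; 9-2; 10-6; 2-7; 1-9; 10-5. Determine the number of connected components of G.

3

Component: {0, 3, 4}
Component: {5, 6, 10}
Component: {1, 2, 7, 8, 9}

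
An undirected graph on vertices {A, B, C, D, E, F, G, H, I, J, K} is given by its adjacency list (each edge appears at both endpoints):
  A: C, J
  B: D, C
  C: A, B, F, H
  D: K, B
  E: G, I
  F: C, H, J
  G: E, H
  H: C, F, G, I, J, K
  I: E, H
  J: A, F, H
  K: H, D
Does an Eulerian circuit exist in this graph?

Degrees: A:2, B:2, C:4, D:2, E:2, F:3, G:2, H:6, I:2, J:3, K:2
Vertices with odd degree: F, J. An Eulerian circuit requires all degrees even.

No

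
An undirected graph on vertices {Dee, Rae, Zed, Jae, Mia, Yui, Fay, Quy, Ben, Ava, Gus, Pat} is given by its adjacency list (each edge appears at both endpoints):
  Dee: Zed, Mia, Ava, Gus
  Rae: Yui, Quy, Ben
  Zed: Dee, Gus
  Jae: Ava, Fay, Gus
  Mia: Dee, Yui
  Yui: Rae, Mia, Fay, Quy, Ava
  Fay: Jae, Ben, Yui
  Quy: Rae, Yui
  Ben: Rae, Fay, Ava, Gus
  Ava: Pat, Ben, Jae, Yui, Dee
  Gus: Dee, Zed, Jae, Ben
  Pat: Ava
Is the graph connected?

Starting from Dee and exploring outward reaches every vertex (Dee, Mia, Gus, Zed, Ava, Yui, Jae, Ben, Pat, Rae, Quy, Fay); the graph is connected.

Yes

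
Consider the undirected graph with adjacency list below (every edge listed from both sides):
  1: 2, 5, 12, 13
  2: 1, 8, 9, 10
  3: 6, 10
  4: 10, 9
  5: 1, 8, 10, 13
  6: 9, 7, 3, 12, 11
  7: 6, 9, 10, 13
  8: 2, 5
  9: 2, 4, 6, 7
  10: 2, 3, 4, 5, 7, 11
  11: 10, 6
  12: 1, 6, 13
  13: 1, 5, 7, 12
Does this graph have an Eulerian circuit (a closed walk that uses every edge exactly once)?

No

Degrees: 1:4, 2:4, 3:2, 4:2, 5:4, 6:5, 7:4, 8:2, 9:4, 10:6, 11:2, 12:3, 13:4
6, 12 have odd degree; an Eulerian circuit needs every degree to be even, so none exists.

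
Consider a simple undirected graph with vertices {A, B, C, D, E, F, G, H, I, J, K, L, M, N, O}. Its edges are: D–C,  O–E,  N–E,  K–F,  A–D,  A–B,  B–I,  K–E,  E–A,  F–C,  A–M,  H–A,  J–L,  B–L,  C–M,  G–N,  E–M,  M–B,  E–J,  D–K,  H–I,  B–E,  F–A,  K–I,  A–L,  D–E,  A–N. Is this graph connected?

Yes

A breadth-first search from A visits A, E, H, F, D, B, N, L, M, J, O, K, I, C, G — all 15 vertices — so the graph is connected.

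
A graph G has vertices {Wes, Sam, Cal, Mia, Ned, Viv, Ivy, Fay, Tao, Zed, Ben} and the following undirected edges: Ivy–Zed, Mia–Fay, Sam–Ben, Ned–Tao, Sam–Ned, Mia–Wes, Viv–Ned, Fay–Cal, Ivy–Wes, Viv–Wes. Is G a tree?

Yes

|V| = 11, |E| = 10.
It is connected with exactly 10 edges, hence acyclic — it is a tree.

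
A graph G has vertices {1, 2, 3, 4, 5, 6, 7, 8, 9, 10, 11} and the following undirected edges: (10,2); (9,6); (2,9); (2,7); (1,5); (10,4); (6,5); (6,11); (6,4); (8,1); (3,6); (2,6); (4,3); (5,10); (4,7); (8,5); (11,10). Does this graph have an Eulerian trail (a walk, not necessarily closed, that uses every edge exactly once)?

Degrees: 1:2, 2:4, 3:2, 4:4, 5:4, 6:6, 7:2, 8:2, 9:2, 10:4, 11:2
Odd-degree vertices: none (0 total).
The non-isolated vertices are connected and exactly 0 have odd degree, so an Eulerian trail exists.

Yes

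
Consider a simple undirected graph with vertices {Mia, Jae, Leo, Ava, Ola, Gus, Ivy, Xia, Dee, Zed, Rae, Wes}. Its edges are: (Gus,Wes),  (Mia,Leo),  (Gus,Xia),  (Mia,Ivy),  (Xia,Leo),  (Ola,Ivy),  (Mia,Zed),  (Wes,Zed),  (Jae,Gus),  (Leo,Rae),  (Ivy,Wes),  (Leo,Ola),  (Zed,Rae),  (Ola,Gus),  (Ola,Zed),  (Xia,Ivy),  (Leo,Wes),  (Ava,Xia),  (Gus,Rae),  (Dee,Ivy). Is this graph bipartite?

A valid 2-coloring puts {Leo, Ava, Gus, Ivy, Zed} on one side and {Mia, Jae, Ola, Xia, Dee, Rae, Wes} on the other; every edge crosses between the two sides.

Yes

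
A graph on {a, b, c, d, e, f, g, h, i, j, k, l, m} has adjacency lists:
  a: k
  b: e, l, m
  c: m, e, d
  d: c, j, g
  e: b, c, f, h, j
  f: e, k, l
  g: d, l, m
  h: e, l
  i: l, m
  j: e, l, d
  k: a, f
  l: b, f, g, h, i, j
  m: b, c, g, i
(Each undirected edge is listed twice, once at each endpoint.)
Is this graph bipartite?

A valid 2-coloring puts {d, e, k, l, m} on one side and {a, b, c, f, g, h, i, j} on the other; every edge crosses between the two sides.

Yes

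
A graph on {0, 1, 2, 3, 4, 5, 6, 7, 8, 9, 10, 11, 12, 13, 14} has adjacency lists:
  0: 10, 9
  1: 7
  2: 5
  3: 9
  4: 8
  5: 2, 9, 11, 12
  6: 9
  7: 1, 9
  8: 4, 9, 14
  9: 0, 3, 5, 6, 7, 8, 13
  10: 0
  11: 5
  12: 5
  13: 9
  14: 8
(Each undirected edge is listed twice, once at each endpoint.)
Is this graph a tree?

The graph has 15 vertices and 14 edges.
Connected and |E| = |V| - 1, which characterizes a tree.

Yes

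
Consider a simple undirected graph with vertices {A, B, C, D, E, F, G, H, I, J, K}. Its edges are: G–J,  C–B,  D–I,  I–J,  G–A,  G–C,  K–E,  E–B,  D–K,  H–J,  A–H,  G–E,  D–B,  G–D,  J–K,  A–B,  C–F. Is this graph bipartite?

Yes

Partition the vertices as {B, F, G, H, I, K} vs {A, C, D, E, J}. Each listed edge has one endpoint in each part, so the graph is bipartite.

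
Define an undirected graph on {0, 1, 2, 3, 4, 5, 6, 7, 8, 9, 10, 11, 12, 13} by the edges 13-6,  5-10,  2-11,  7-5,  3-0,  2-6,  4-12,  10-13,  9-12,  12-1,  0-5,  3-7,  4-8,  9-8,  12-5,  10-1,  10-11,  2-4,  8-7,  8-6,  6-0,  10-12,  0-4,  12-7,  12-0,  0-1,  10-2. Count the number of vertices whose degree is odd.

Degrees: 0:6, 1:3, 2:4, 3:2, 4:4, 5:4, 6:4, 7:4, 8:4, 9:2, 10:6, 11:2, 12:7, 13:2
Odd-degree vertices: 1, 12.

2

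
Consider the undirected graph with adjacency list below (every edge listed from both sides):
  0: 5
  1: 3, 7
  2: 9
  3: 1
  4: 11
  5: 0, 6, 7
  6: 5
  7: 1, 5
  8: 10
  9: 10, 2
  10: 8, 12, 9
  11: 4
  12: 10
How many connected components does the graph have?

3

Component: {4, 11}
Component: {2, 8, 9, 10, 12}
Component: {0, 1, 3, 5, 6, 7}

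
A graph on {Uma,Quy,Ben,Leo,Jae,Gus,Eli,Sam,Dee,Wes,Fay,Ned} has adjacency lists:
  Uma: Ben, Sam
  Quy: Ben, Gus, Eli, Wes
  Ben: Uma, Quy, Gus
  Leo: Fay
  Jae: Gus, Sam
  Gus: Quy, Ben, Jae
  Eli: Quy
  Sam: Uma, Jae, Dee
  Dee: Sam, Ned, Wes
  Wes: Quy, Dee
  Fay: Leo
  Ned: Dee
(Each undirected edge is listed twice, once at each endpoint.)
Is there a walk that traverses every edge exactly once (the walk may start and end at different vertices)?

No

Degrees: Uma:2, Quy:4, Ben:3, Leo:1, Jae:2, Gus:3, Eli:1, Sam:3, Dee:3, Wes:2, Fay:1, Ned:1
Odd-degree vertices: Ben, Leo, Gus, Eli, Sam, Dee, Fay, Ned (8 total).
An Eulerian trail requires 0 or 2 odd-degree vertices; here there are 8.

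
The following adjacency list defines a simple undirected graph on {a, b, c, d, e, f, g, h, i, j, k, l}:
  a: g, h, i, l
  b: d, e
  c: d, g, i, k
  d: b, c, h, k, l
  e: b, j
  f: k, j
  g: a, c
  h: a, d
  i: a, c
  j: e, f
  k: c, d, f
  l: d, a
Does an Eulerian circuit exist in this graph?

Degrees: a:4, b:2, c:4, d:5, e:2, f:2, g:2, h:2, i:2, j:2, k:3, l:2
d, k have odd degree; an Eulerian circuit needs every degree to be even, so none exists.

No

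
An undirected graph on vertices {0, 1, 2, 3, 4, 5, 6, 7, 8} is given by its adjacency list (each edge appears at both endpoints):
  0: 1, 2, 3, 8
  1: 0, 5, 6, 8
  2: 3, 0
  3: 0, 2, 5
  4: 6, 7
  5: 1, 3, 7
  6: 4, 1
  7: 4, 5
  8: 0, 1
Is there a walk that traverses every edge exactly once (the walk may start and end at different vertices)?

Yes

Degrees: 0:4, 1:4, 2:2, 3:3, 4:2, 5:3, 6:2, 7:2, 8:2
Odd-degree vertices: 3, 5 (2 total).
With 2 odd-degree vertices and all edges in one connected piece, an Eulerian trail exists (from 3 to 5).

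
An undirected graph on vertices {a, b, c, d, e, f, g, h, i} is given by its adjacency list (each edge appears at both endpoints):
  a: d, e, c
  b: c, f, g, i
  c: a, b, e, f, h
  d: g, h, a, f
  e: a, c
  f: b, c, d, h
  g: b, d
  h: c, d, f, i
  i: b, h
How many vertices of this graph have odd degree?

Degrees: a:3, b:4, c:5, d:4, e:2, f:4, g:2, h:4, i:2
Odd-degree vertices: a, c.

2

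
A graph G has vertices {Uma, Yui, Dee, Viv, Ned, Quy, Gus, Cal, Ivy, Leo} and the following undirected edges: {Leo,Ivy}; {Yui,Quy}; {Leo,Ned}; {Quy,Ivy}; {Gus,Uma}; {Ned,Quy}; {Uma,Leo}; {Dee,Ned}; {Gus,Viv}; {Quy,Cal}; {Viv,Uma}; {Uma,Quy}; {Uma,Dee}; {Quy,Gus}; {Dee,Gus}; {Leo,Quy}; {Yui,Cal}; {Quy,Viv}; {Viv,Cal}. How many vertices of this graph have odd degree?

Degrees: Uma:5, Yui:2, Dee:3, Viv:4, Ned:3, Quy:8, Gus:4, Cal:3, Ivy:2, Leo:4
Odd-degree vertices: Uma, Dee, Ned, Cal.

4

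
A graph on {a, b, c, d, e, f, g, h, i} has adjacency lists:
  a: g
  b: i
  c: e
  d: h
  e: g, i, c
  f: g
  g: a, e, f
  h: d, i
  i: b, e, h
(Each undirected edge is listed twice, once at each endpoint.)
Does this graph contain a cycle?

The graph has 9 vertices, 8 edges, and 1 connected component.
Since 8 = 9 - 1, the graph is a forest and contains no cycle.

No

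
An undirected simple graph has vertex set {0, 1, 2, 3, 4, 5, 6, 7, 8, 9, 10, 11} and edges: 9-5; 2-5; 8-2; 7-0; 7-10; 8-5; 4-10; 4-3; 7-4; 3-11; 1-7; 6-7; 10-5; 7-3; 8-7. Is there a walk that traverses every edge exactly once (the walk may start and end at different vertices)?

No

Degrees: 0:1, 1:1, 2:2, 3:3, 4:3, 5:4, 6:1, 7:7, 8:3, 9:1, 10:3, 11:1
Odd-degree vertices: 0, 1, 3, 4, 6, 7, 8, 9, 10, 11 (10 total).
An Eulerian trail requires 0 or 2 odd-degree vertices; here there are 10.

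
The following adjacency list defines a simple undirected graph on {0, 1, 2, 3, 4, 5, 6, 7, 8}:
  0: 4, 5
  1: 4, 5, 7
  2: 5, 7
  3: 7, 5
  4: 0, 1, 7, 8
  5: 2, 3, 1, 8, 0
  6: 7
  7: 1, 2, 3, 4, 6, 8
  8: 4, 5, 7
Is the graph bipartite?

No

The cycle 7-4-8-7 has length 3, which is odd, so the graph is not bipartite.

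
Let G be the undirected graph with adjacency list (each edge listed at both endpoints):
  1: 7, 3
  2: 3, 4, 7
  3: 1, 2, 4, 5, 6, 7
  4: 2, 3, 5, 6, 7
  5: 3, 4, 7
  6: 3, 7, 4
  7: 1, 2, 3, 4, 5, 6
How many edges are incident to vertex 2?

3

Neighbors of 2: 3, 4, 7.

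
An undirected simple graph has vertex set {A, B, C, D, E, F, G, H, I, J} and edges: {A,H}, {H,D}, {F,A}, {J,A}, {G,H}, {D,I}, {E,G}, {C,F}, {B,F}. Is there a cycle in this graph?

No

The graph has 10 vertices, 9 edges, and 1 connected component.
Since 9 = 10 - 1, the graph is a forest and contains no cycle.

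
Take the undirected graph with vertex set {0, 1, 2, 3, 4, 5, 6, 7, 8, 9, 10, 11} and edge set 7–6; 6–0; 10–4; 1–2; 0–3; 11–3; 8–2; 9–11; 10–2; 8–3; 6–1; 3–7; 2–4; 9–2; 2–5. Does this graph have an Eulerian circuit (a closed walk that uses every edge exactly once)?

Degrees: 0:2, 1:2, 2:6, 3:4, 4:2, 5:1, 6:3, 7:2, 8:2, 9:2, 10:2, 11:2
Vertices with odd degree: 5, 6. An Eulerian circuit requires all degrees even.

No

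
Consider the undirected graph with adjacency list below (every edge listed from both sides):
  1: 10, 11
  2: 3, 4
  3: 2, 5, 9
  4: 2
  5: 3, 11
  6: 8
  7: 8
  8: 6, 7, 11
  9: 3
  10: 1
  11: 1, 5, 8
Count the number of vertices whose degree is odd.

8

Degrees: 1:2, 2:2, 3:3, 4:1, 5:2, 6:1, 7:1, 8:3, 9:1, 10:1, 11:3
Odd-degree vertices: 3, 4, 6, 7, 8, 9, 10, 11.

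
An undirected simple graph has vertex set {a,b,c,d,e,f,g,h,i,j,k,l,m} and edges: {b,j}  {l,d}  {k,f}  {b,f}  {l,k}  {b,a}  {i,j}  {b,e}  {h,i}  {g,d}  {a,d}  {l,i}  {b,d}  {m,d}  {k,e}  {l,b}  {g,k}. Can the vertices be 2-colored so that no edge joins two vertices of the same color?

The cycle l-b-d-l has length 3, which is odd, so the graph is not bipartite.

No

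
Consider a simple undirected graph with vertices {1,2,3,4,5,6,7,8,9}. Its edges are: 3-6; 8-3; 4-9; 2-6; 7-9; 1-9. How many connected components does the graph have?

Component: {5}
Component: {1, 4, 7, 9}
Component: {2, 3, 6, 8}

3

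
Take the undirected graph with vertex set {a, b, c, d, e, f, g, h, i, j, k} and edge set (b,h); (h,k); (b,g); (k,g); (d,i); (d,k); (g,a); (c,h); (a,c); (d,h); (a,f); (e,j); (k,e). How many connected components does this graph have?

Component: {a, b, c, d, e, f, g, h, i, j, k}

1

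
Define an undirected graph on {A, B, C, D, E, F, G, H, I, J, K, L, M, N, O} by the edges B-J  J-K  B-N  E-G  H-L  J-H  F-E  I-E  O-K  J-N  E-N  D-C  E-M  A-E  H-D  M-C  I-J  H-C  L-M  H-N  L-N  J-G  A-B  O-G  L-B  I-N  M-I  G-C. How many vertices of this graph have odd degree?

2

Degrees: A:2, B:4, C:4, D:2, E:6, F:1, G:4, H:5, I:4, J:6, K:2, L:4, M:4, N:6, O:2
Odd-degree vertices: F, H.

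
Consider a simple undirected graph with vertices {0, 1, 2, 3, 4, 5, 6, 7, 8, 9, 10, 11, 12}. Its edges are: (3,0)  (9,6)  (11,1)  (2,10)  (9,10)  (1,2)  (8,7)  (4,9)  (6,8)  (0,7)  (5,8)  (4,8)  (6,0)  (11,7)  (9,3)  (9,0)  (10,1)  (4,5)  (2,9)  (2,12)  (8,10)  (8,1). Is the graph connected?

Yes

Starting from 0 and exploring outward reaches every vertex (0, 6, 7, 3, 9, 8, 11, 4, 2, 10, 5, 1, 12); the graph is connected.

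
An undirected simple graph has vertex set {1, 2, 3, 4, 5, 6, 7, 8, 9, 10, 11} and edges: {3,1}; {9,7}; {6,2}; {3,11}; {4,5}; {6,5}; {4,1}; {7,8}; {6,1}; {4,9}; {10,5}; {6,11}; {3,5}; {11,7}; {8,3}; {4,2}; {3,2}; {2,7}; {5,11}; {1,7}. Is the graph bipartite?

No

The cycle 3-5-11-3 has length 3, which is odd, so the graph is not bipartite.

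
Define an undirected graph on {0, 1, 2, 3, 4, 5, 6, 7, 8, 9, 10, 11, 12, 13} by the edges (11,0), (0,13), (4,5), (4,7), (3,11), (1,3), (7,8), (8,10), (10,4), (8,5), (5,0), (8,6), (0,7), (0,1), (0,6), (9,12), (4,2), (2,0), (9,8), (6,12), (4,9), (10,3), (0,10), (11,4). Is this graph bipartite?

Yes

A valid 2-coloring puts {1, 2, 5, 6, 7, 9, 10, 11, 13} on one side and {0, 3, 4, 8, 12} on the other; every edge crosses between the two sides.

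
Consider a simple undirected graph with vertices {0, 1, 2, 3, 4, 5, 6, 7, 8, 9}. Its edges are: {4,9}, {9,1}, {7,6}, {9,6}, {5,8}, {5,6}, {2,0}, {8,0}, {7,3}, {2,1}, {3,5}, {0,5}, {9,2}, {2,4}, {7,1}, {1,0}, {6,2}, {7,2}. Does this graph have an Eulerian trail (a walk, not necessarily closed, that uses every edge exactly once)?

Degrees: 0:4, 1:4, 2:6, 3:2, 4:2, 5:4, 6:4, 7:4, 8:2, 9:4
Odd-degree vertices: none (0 total).
With 0 odd-degree vertices and all edges in one connected piece, an Eulerian trail exists.

Yes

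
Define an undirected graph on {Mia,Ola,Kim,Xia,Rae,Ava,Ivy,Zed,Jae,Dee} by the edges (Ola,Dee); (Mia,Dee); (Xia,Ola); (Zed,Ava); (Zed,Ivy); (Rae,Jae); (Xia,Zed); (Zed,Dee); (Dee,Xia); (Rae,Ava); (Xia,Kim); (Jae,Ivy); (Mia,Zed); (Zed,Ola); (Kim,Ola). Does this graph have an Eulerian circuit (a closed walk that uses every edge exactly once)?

Degrees: Mia:2, Ola:4, Kim:2, Xia:4, Rae:2, Ava:2, Ivy:2, Zed:6, Jae:2, Dee:4
Every vertex has even degree and the edges form a single connected piece, so an Eulerian circuit exists.

Yes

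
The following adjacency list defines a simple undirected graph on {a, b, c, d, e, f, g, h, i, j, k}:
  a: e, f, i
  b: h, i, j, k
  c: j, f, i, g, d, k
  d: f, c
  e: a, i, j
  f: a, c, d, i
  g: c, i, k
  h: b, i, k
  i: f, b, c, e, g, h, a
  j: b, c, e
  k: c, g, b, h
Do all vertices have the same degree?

No

Degrees: a:3, b:4, c:6, d:2, e:3, f:4, g:3, h:3, i:7, j:3, k:4
Degrees are not all equal (e.g. deg(d)=2 but deg(i)=7); not regular.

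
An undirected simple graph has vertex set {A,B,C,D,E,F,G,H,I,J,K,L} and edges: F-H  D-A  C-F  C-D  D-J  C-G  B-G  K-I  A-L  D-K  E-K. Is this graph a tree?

Yes

The graph has 12 vertices and 11 edges.
Connected and |E| = |V| - 1, which characterizes a tree.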